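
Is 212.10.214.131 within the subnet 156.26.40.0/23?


Subnet network: 156.26.40.0
Test IP AND mask: 212.10.214.0
No, 212.10.214.131 is not in 156.26.40.0/23


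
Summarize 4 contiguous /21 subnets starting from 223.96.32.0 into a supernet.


Original prefix: /21
Number of subnets: 4 = 2^2
New prefix = 21 - 2 = 19
Supernet: 223.96.32.0/19


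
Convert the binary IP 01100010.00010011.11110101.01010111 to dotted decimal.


01100010 = 98
00010011 = 19
11110101 = 245
01010111 = 87
IP: 98.19.245.87


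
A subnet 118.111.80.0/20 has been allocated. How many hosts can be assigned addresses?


Host bits = 32 - 20 = 12
Total addresses = 2^12 = 4096
Usable = total - 2 (network and broadcast)
Usable hosts: 4094


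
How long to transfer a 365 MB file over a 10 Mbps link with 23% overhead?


Effective throughput = 10 * (1 - 23/100) = 7.7 Mbps
File size in Mb = 365 * 8 = 2920 Mb
Time = 2920 / 7.7
Time = 379.2208 seconds


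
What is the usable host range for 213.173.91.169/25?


Network: 213.173.91.128
Broadcast: 213.173.91.255
First usable = network + 1
Last usable = broadcast - 1
Range: 213.173.91.129 to 213.173.91.254


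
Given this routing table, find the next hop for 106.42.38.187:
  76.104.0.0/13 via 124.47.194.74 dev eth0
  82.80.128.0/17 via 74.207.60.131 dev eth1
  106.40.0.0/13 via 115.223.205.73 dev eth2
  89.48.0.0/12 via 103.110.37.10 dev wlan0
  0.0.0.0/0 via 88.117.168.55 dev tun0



Longest prefix match for 106.42.38.187:
  /13 76.104.0.0: no
  /17 82.80.128.0: no
  /13 106.40.0.0: MATCH
  /12 89.48.0.0: no
  /0 0.0.0.0: MATCH
Selected: next-hop 115.223.205.73 via eth2 (matched /13)


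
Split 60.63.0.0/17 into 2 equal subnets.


New prefix = 17 + 1 = 18
Each subnet has 16384 addresses
  60.63.0.0/18
  60.63.64.0/18
Subnets: 60.63.0.0/18, 60.63.64.0/18


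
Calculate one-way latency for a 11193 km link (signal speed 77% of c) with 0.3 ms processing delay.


Speed = 0.77 * 3e5 km/s = 231000 km/s
Propagation delay = 11193 / 231000 = 0.0485 s = 48.4545 ms
Processing delay = 0.3 ms
Total one-way latency = 48.7545 ms


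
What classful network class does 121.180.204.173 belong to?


First octet: 121
Binary: 01111001
0xxxxxxx -> Class A (1-126)
Class A, default mask 255.0.0.0 (/8)


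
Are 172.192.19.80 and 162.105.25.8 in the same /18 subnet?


Mask: 255.255.192.0
172.192.19.80 AND mask = 172.192.0.0
162.105.25.8 AND mask = 162.105.0.0
No, different subnets (172.192.0.0 vs 162.105.0.0)


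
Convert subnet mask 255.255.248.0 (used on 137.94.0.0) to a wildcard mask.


Subnet mask: 255.255.248.0
Wildcard = 255.255.255.255 - subnet mask
255 - 255 = 0
255 - 255 = 0
255 - 248 = 7
255 - 0 = 255
Wildcard: 0.0.7.255


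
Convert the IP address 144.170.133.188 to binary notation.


144 = 10010000
170 = 10101010
133 = 10000101
188 = 10111100
Binary: 10010000.10101010.10000101.10111100


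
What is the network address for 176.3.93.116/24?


IP:   10110000.00000011.01011101.01110100
Mask: 11111111.11111111.11111111.00000000
AND operation:
Net:  10110000.00000011.01011101.00000000
Network: 176.3.93.0/24


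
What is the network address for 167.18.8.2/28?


IP:   10100111.00010010.00001000.00000010
Mask: 11111111.11111111.11111111.11110000
AND operation:
Net:  10100111.00010010.00001000.00000000
Network: 167.18.8.0/28


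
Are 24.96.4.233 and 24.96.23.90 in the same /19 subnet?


Mask: 255.255.224.0
24.96.4.233 AND mask = 24.96.0.0
24.96.23.90 AND mask = 24.96.0.0
Yes, same subnet (24.96.0.0)


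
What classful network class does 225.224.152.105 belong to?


First octet: 225
Binary: 11100001
1110xxxx -> Class D (224-239)
Class D (multicast), default mask N/A


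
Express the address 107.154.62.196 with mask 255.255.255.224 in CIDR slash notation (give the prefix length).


Binary: 11111111.11111111.11111111.11100000
Count leading 1s
Prefix: /27


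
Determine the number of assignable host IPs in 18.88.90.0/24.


Host bits = 32 - 24 = 8
Total addresses = 2^8 = 256
Usable = total - 2 (network and broadcast)
Usable hosts: 254


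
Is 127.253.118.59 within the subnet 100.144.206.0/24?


Subnet network: 100.144.206.0
Test IP AND mask: 127.253.118.0
No, 127.253.118.59 is not in 100.144.206.0/24


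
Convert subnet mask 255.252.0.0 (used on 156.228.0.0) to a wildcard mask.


Subnet mask: 255.252.0.0
Wildcard = 255.255.255.255 - subnet mask
255 - 255 = 0
255 - 252 = 3
255 - 0 = 255
255 - 0 = 255
Wildcard: 0.3.255.255


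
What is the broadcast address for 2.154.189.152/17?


Network: 2.154.128.0/17
Host bits = 15
Set all host bits to 1:
Broadcast: 2.154.255.255


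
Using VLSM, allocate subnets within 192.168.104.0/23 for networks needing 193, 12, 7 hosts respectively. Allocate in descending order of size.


193 hosts -> /24 (254 usable): 192.168.104.0/24
12 hosts -> /28 (14 usable): 192.168.105.0/28
7 hosts -> /28 (14 usable): 192.168.105.16/28
Allocation: 192.168.104.0/24 (193 hosts, 254 usable); 192.168.105.0/28 (12 hosts, 14 usable); 192.168.105.16/28 (7 hosts, 14 usable)


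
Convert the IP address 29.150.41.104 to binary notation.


29 = 00011101
150 = 10010110
41 = 00101001
104 = 01101000
Binary: 00011101.10010110.00101001.01101000


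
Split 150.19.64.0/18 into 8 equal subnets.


New prefix = 18 + 3 = 21
Each subnet has 2048 addresses
  150.19.64.0/21
  150.19.72.0/21
  150.19.80.0/21
  150.19.88.0/21
  150.19.96.0/21
  150.19.104.0/21
  150.19.112.0/21
  150.19.120.0/21
Subnets: 150.19.64.0/21, 150.19.72.0/21, 150.19.80.0/21, 150.19.88.0/21, 150.19.96.0/21, 150.19.104.0/21, 150.19.112.0/21, 150.19.120.0/21


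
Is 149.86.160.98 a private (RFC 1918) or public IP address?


RFC 1918 private ranges:
  10.0.0.0/8 (10.0.0.0 - 10.255.255.255)
  172.16.0.0/12 (172.16.0.0 - 172.31.255.255)
  192.168.0.0/16 (192.168.0.0 - 192.168.255.255)
Public (not in any RFC 1918 range)


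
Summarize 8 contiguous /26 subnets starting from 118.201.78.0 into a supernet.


Original prefix: /26
Number of subnets: 8 = 2^3
New prefix = 26 - 3 = 23
Supernet: 118.201.78.0/23


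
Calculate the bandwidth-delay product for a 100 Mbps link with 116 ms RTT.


BDP = bandwidth * RTT
= 100 Mbps * 116 ms
= 100 * 1e6 * 116 / 1000 bits
= 11600000 bits
= 1450000 bytes
= 1416.0156 KB
BDP = 11600000 bits (1450000 bytes)


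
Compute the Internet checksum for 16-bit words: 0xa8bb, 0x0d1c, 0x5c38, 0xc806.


Sum all words (with carry folding):
+ 0xa8bb = 0xa8bb
+ 0x0d1c = 0xb5d7
+ 0x5c38 = 0x1210
+ 0xc806 = 0xda16
One's complement: ~0xda16
Checksum = 0x25e9


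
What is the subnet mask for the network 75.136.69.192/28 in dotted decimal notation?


/28 means 28 network bits, 4 host bits
Binary: 11111111111111111111111111110000
Mask: 255.255.255.240


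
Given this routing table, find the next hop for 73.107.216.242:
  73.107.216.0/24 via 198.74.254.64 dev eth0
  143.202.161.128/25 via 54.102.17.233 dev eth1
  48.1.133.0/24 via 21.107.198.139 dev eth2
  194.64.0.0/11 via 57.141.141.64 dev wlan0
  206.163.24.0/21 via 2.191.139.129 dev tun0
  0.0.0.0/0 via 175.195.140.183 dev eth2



Longest prefix match for 73.107.216.242:
  /24 73.107.216.0: MATCH
  /25 143.202.161.128: no
  /24 48.1.133.0: no
  /11 194.64.0.0: no
  /21 206.163.24.0: no
  /0 0.0.0.0: MATCH
Selected: next-hop 198.74.254.64 via eth0 (matched /24)


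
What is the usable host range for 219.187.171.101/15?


Network: 219.186.0.0
Broadcast: 219.187.255.255
First usable = network + 1
Last usable = broadcast - 1
Range: 219.186.0.1 to 219.187.255.254


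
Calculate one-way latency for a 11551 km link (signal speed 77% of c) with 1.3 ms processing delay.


Speed = 0.77 * 3e5 km/s = 231000 km/s
Propagation delay = 11551 / 231000 = 0.05 s = 50.0043 ms
Processing delay = 1.3 ms
Total one-way latency = 51.3043 ms


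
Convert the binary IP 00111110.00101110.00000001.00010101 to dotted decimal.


00111110 = 62
00101110 = 46
00000001 = 1
00010101 = 21
IP: 62.46.1.21


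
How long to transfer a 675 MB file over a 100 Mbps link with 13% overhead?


Effective throughput = 100 * (1 - 13/100) = 87 Mbps
File size in Mb = 675 * 8 = 5400 Mb
Time = 5400 / 87
Time = 62.069 seconds


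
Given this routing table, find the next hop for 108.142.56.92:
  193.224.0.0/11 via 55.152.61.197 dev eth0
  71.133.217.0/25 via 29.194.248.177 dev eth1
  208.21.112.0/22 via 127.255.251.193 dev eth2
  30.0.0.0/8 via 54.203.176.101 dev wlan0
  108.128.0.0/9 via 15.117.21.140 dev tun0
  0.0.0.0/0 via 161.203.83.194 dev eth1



Longest prefix match for 108.142.56.92:
  /11 193.224.0.0: no
  /25 71.133.217.0: no
  /22 208.21.112.0: no
  /8 30.0.0.0: no
  /9 108.128.0.0: MATCH
  /0 0.0.0.0: MATCH
Selected: next-hop 15.117.21.140 via tun0 (matched /9)


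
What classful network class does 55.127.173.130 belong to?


First octet: 55
Binary: 00110111
0xxxxxxx -> Class A (1-126)
Class A, default mask 255.0.0.0 (/8)


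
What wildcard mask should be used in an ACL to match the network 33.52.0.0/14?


Subnet mask: 255.252.0.0
Wildcard = 255.255.255.255 - subnet mask
255 - 255 = 0
255 - 252 = 3
255 - 0 = 255
255 - 0 = 255
Wildcard: 0.3.255.255


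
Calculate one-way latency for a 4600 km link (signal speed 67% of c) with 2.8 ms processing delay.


Speed = 0.67 * 3e5 km/s = 201000 km/s
Propagation delay = 4600 / 201000 = 0.0229 s = 22.8856 ms
Processing delay = 2.8 ms
Total one-way latency = 25.6856 ms


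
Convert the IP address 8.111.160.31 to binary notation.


8 = 00001000
111 = 01101111
160 = 10100000
31 = 00011111
Binary: 00001000.01101111.10100000.00011111


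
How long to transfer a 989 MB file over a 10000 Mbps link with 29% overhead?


Effective throughput = 10000 * (1 - 29/100) = 7100 Mbps
File size in Mb = 989 * 8 = 7912 Mb
Time = 7912 / 7100
Time = 1.1144 seconds


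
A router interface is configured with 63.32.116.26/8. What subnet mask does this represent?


/8 means 8 network bits, 24 host bits
Binary: 11111111000000000000000000000000
Mask: 255.0.0.0


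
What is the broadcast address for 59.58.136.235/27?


Network: 59.58.136.224/27
Host bits = 5
Set all host bits to 1:
Broadcast: 59.58.136.255


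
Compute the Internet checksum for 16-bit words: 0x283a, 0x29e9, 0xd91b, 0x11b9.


Sum all words (with carry folding):
+ 0x283a = 0x283a
+ 0x29e9 = 0x5223
+ 0xd91b = 0x2b3f
+ 0x11b9 = 0x3cf8
One's complement: ~0x3cf8
Checksum = 0xc307


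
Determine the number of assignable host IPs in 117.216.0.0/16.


Host bits = 32 - 16 = 16
Total addresses = 2^16 = 65536
Usable = total - 2 (network and broadcast)
Usable hosts: 65534


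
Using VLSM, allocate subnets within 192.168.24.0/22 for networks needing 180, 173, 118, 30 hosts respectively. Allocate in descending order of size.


180 hosts -> /24 (254 usable): 192.168.24.0/24
173 hosts -> /24 (254 usable): 192.168.25.0/24
118 hosts -> /25 (126 usable): 192.168.26.0/25
30 hosts -> /27 (30 usable): 192.168.26.128/27
Allocation: 192.168.24.0/24 (180 hosts, 254 usable); 192.168.25.0/24 (173 hosts, 254 usable); 192.168.26.0/25 (118 hosts, 126 usable); 192.168.26.128/27 (30 hosts, 30 usable)


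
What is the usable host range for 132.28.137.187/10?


Network: 132.0.0.0
Broadcast: 132.63.255.255
First usable = network + 1
Last usable = broadcast - 1
Range: 132.0.0.1 to 132.63.255.254


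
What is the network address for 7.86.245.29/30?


IP:   00000111.01010110.11110101.00011101
Mask: 11111111.11111111.11111111.11111100
AND operation:
Net:  00000111.01010110.11110101.00011100
Network: 7.86.245.28/30


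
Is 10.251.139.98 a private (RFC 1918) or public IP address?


RFC 1918 private ranges:
  10.0.0.0/8 (10.0.0.0 - 10.255.255.255)
  172.16.0.0/12 (172.16.0.0 - 172.31.255.255)
  192.168.0.0/16 (192.168.0.0 - 192.168.255.255)
Private (in 10.0.0.0/8)


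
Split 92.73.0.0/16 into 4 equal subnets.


New prefix = 16 + 2 = 18
Each subnet has 16384 addresses
  92.73.0.0/18
  92.73.64.0/18
  92.73.128.0/18
  92.73.192.0/18
Subnets: 92.73.0.0/18, 92.73.64.0/18, 92.73.128.0/18, 92.73.192.0/18


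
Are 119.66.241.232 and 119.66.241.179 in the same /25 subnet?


Mask: 255.255.255.128
119.66.241.232 AND mask = 119.66.241.128
119.66.241.179 AND mask = 119.66.241.128
Yes, same subnet (119.66.241.128)


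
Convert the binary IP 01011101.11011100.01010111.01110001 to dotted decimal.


01011101 = 93
11011100 = 220
01010111 = 87
01110001 = 113
IP: 93.220.87.113


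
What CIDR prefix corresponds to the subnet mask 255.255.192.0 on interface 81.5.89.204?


Binary: 11111111.11111111.11000000.00000000
Count leading 1s
Prefix: /18


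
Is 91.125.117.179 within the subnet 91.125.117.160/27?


Subnet network: 91.125.117.160
Test IP AND mask: 91.125.117.160
Yes, 91.125.117.179 is in 91.125.117.160/27


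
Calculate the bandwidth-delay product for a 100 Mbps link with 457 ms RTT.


BDP = bandwidth * RTT
= 100 Mbps * 457 ms
= 100 * 1e6 * 457 / 1000 bits
= 45700000 bits
= 5712500 bytes
= 5578.6133 KB
BDP = 45700000 bits (5712500 bytes)


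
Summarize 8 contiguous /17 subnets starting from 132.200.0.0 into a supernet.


Original prefix: /17
Number of subnets: 8 = 2^3
New prefix = 17 - 3 = 14
Supernet: 132.200.0.0/14


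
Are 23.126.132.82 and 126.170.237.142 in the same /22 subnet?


Mask: 255.255.252.0
23.126.132.82 AND mask = 23.126.132.0
126.170.237.142 AND mask = 126.170.236.0
No, different subnets (23.126.132.0 vs 126.170.236.0)


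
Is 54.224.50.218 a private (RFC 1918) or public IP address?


RFC 1918 private ranges:
  10.0.0.0/8 (10.0.0.0 - 10.255.255.255)
  172.16.0.0/12 (172.16.0.0 - 172.31.255.255)
  192.168.0.0/16 (192.168.0.0 - 192.168.255.255)
Public (not in any RFC 1918 range)


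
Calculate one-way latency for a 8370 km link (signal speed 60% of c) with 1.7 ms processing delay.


Speed = 0.6 * 3e5 km/s = 180000 km/s
Propagation delay = 8370 / 180000 = 0.0465 s = 46.5 ms
Processing delay = 1.7 ms
Total one-way latency = 48.2 ms


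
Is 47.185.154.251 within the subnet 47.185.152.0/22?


Subnet network: 47.185.152.0
Test IP AND mask: 47.185.152.0
Yes, 47.185.154.251 is in 47.185.152.0/22


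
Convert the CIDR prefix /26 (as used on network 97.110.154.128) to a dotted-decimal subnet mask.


/26 means 26 network bits, 6 host bits
Binary: 11111111111111111111111111000000
Mask: 255.255.255.192


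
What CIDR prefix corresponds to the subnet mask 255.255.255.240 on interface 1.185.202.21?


Binary: 11111111.11111111.11111111.11110000
Count leading 1s
Prefix: /28


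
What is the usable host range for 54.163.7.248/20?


Network: 54.163.0.0
Broadcast: 54.163.15.255
First usable = network + 1
Last usable = broadcast - 1
Range: 54.163.0.1 to 54.163.15.254


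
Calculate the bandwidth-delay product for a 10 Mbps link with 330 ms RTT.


BDP = bandwidth * RTT
= 10 Mbps * 330 ms
= 10 * 1e6 * 330 / 1000 bits
= 3300000 bits
= 412500 bytes
= 402.832 KB
BDP = 3300000 bits (412500 bytes)


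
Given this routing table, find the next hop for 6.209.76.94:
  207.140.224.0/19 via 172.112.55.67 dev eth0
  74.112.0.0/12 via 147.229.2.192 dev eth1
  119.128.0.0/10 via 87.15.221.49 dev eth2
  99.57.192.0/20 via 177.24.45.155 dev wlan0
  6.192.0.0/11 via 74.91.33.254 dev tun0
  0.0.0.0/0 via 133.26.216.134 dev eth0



Longest prefix match for 6.209.76.94:
  /19 207.140.224.0: no
  /12 74.112.0.0: no
  /10 119.128.0.0: no
  /20 99.57.192.0: no
  /11 6.192.0.0: MATCH
  /0 0.0.0.0: MATCH
Selected: next-hop 74.91.33.254 via tun0 (matched /11)


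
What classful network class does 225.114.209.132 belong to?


First octet: 225
Binary: 11100001
1110xxxx -> Class D (224-239)
Class D (multicast), default mask N/A


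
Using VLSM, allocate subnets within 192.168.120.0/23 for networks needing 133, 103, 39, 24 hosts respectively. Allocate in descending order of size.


133 hosts -> /24 (254 usable): 192.168.120.0/24
103 hosts -> /25 (126 usable): 192.168.121.0/25
39 hosts -> /26 (62 usable): 192.168.121.128/26
24 hosts -> /27 (30 usable): 192.168.121.192/27
Allocation: 192.168.120.0/24 (133 hosts, 254 usable); 192.168.121.0/25 (103 hosts, 126 usable); 192.168.121.128/26 (39 hosts, 62 usable); 192.168.121.192/27 (24 hosts, 30 usable)


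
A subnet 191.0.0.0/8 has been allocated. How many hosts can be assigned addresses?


Host bits = 32 - 8 = 24
Total addresses = 2^24 = 16777216
Usable = total - 2 (network and broadcast)
Usable hosts: 16777214


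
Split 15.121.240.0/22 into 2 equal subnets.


New prefix = 22 + 1 = 23
Each subnet has 512 addresses
  15.121.240.0/23
  15.121.242.0/23
Subnets: 15.121.240.0/23, 15.121.242.0/23


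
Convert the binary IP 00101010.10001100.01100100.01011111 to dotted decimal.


00101010 = 42
10001100 = 140
01100100 = 100
01011111 = 95
IP: 42.140.100.95


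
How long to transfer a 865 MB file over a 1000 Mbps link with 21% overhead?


Effective throughput = 1000 * (1 - 21/100) = 790 Mbps
File size in Mb = 865 * 8 = 6920 Mb
Time = 6920 / 790
Time = 8.7595 seconds


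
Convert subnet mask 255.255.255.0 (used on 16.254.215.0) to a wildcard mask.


Subnet mask: 255.255.255.0
Wildcard = 255.255.255.255 - subnet mask
255 - 255 = 0
255 - 255 = 0
255 - 255 = 0
255 - 0 = 255
Wildcard: 0.0.0.255


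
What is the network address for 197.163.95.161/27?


IP:   11000101.10100011.01011111.10100001
Mask: 11111111.11111111.11111111.11100000
AND operation:
Net:  11000101.10100011.01011111.10100000
Network: 197.163.95.160/27


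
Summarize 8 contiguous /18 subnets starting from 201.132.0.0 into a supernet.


Original prefix: /18
Number of subnets: 8 = 2^3
New prefix = 18 - 3 = 15
Supernet: 201.132.0.0/15


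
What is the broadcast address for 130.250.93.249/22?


Network: 130.250.92.0/22
Host bits = 10
Set all host bits to 1:
Broadcast: 130.250.95.255


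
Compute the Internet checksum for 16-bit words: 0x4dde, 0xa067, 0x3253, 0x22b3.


Sum all words (with carry folding):
+ 0x4dde = 0x4dde
+ 0xa067 = 0xee45
+ 0x3253 = 0x2099
+ 0x22b3 = 0x434c
One's complement: ~0x434c
Checksum = 0xbcb3


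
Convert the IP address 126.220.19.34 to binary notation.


126 = 01111110
220 = 11011100
19 = 00010011
34 = 00100010
Binary: 01111110.11011100.00010011.00100010


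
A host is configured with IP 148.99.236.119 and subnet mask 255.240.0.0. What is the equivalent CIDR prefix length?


Binary: 11111111.11110000.00000000.00000000
Count leading 1s
Prefix: /12


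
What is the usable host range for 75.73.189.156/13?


Network: 75.72.0.0
Broadcast: 75.79.255.255
First usable = network + 1
Last usable = broadcast - 1
Range: 75.72.0.1 to 75.79.255.254


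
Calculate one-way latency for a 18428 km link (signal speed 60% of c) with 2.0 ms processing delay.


Speed = 0.6 * 3e5 km/s = 180000 km/s
Propagation delay = 18428 / 180000 = 0.1024 s = 102.3778 ms
Processing delay = 2.0 ms
Total one-way latency = 104.3778 ms


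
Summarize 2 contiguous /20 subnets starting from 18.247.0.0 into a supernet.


Original prefix: /20
Number of subnets: 2 = 2^1
New prefix = 20 - 1 = 19
Supernet: 18.247.0.0/19


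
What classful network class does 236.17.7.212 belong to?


First octet: 236
Binary: 11101100
1110xxxx -> Class D (224-239)
Class D (multicast), default mask N/A


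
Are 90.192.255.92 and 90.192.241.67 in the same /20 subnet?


Mask: 255.255.240.0
90.192.255.92 AND mask = 90.192.240.0
90.192.241.67 AND mask = 90.192.240.0
Yes, same subnet (90.192.240.0)


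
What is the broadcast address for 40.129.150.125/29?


Network: 40.129.150.120/29
Host bits = 3
Set all host bits to 1:
Broadcast: 40.129.150.127


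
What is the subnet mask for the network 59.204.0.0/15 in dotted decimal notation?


/15 means 15 network bits, 17 host bits
Binary: 11111111111111100000000000000000
Mask: 255.254.0.0


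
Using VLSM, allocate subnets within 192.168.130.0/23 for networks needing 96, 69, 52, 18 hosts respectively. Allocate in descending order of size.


96 hosts -> /25 (126 usable): 192.168.130.0/25
69 hosts -> /25 (126 usable): 192.168.130.128/25
52 hosts -> /26 (62 usable): 192.168.131.0/26
18 hosts -> /27 (30 usable): 192.168.131.64/27
Allocation: 192.168.130.0/25 (96 hosts, 126 usable); 192.168.130.128/25 (69 hosts, 126 usable); 192.168.131.0/26 (52 hosts, 62 usable); 192.168.131.64/27 (18 hosts, 30 usable)


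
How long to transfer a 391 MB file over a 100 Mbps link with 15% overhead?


Effective throughput = 100 * (1 - 15/100) = 85 Mbps
File size in Mb = 391 * 8 = 3128 Mb
Time = 3128 / 85
Time = 36.8 seconds


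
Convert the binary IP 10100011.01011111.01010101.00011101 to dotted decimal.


10100011 = 163
01011111 = 95
01010101 = 85
00011101 = 29
IP: 163.95.85.29


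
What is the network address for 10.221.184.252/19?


IP:   00001010.11011101.10111000.11111100
Mask: 11111111.11111111.11100000.00000000
AND operation:
Net:  00001010.11011101.10100000.00000000
Network: 10.221.160.0/19


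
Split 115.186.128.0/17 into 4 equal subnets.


New prefix = 17 + 2 = 19
Each subnet has 8192 addresses
  115.186.128.0/19
  115.186.160.0/19
  115.186.192.0/19
  115.186.224.0/19
Subnets: 115.186.128.0/19, 115.186.160.0/19, 115.186.192.0/19, 115.186.224.0/19


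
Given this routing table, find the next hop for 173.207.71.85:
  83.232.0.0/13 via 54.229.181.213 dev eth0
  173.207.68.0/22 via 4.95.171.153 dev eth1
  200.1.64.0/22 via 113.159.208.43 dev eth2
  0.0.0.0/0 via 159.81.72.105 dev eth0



Longest prefix match for 173.207.71.85:
  /13 83.232.0.0: no
  /22 173.207.68.0: MATCH
  /22 200.1.64.0: no
  /0 0.0.0.0: MATCH
Selected: next-hop 4.95.171.153 via eth1 (matched /22)


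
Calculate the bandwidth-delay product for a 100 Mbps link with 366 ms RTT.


BDP = bandwidth * RTT
= 100 Mbps * 366 ms
= 100 * 1e6 * 366 / 1000 bits
= 36600000 bits
= 4575000 bytes
= 4467.7734 KB
BDP = 36600000 bits (4575000 bytes)


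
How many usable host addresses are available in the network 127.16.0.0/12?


Host bits = 32 - 12 = 20
Total addresses = 2^20 = 1048576
Usable = total - 2 (network and broadcast)
Usable hosts: 1048574


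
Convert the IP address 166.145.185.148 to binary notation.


166 = 10100110
145 = 10010001
185 = 10111001
148 = 10010100
Binary: 10100110.10010001.10111001.10010100


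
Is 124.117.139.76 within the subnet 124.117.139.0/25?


Subnet network: 124.117.139.0
Test IP AND mask: 124.117.139.0
Yes, 124.117.139.76 is in 124.117.139.0/25


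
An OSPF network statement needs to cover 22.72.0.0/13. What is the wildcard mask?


Subnet mask: 255.248.0.0
Wildcard = 255.255.255.255 - subnet mask
255 - 255 = 0
255 - 248 = 7
255 - 0 = 255
255 - 0 = 255
Wildcard: 0.7.255.255


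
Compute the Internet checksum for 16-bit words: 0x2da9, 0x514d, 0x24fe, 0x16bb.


Sum all words (with carry folding):
+ 0x2da9 = 0x2da9
+ 0x514d = 0x7ef6
+ 0x24fe = 0xa3f4
+ 0x16bb = 0xbaaf
One's complement: ~0xbaaf
Checksum = 0x4550


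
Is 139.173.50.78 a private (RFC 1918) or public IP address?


RFC 1918 private ranges:
  10.0.0.0/8 (10.0.0.0 - 10.255.255.255)
  172.16.0.0/12 (172.16.0.0 - 172.31.255.255)
  192.168.0.0/16 (192.168.0.0 - 192.168.255.255)
Public (not in any RFC 1918 range)


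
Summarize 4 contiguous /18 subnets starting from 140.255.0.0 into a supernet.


Original prefix: /18
Number of subnets: 4 = 2^2
New prefix = 18 - 2 = 16
Supernet: 140.255.0.0/16


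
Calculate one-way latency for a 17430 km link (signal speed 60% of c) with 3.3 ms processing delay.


Speed = 0.6 * 3e5 km/s = 180000 km/s
Propagation delay = 17430 / 180000 = 0.0968 s = 96.8333 ms
Processing delay = 3.3 ms
Total one-way latency = 100.1333 ms


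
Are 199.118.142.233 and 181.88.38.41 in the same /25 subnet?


Mask: 255.255.255.128
199.118.142.233 AND mask = 199.118.142.128
181.88.38.41 AND mask = 181.88.38.0
No, different subnets (199.118.142.128 vs 181.88.38.0)


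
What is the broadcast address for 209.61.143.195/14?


Network: 209.60.0.0/14
Host bits = 18
Set all host bits to 1:
Broadcast: 209.63.255.255


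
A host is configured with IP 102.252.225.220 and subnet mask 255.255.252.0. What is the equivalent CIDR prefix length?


Binary: 11111111.11111111.11111100.00000000
Count leading 1s
Prefix: /22


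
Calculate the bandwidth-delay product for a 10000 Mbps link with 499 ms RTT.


BDP = bandwidth * RTT
= 10000 Mbps * 499 ms
= 10000 * 1e6 * 499 / 1000 bits
= 4990000000 bits
= 623750000 bytes
= 609130.8594 KB
BDP = 4990000000 bits (623750000 bytes)


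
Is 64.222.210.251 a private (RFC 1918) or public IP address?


RFC 1918 private ranges:
  10.0.0.0/8 (10.0.0.0 - 10.255.255.255)
  172.16.0.0/12 (172.16.0.0 - 172.31.255.255)
  192.168.0.0/16 (192.168.0.0 - 192.168.255.255)
Public (not in any RFC 1918 range)


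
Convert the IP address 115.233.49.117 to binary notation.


115 = 01110011
233 = 11101001
49 = 00110001
117 = 01110101
Binary: 01110011.11101001.00110001.01110101


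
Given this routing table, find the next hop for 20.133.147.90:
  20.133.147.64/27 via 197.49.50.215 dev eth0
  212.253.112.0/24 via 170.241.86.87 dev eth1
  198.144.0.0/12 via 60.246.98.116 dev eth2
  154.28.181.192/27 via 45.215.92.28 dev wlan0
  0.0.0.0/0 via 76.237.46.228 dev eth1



Longest prefix match for 20.133.147.90:
  /27 20.133.147.64: MATCH
  /24 212.253.112.0: no
  /12 198.144.0.0: no
  /27 154.28.181.192: no
  /0 0.0.0.0: MATCH
Selected: next-hop 197.49.50.215 via eth0 (matched /27)


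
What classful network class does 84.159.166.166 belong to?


First octet: 84
Binary: 01010100
0xxxxxxx -> Class A (1-126)
Class A, default mask 255.0.0.0 (/8)


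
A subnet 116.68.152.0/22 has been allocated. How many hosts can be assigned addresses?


Host bits = 32 - 22 = 10
Total addresses = 2^10 = 1024
Usable = total - 2 (network and broadcast)
Usable hosts: 1022


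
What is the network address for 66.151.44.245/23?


IP:   01000010.10010111.00101100.11110101
Mask: 11111111.11111111.11111110.00000000
AND operation:
Net:  01000010.10010111.00101100.00000000
Network: 66.151.44.0/23


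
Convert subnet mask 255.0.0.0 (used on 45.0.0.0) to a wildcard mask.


Subnet mask: 255.0.0.0
Wildcard = 255.255.255.255 - subnet mask
255 - 255 = 0
255 - 0 = 255
255 - 0 = 255
255 - 0 = 255
Wildcard: 0.255.255.255


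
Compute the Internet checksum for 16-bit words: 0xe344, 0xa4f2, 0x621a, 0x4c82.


Sum all words (with carry folding):
+ 0xe344 = 0xe344
+ 0xa4f2 = 0x8837
+ 0x621a = 0xea51
+ 0x4c82 = 0x36d4
One's complement: ~0x36d4
Checksum = 0xc92b


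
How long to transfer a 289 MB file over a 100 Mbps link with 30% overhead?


Effective throughput = 100 * (1 - 30/100) = 70 Mbps
File size in Mb = 289 * 8 = 2312 Mb
Time = 2312 / 70
Time = 33.0286 seconds


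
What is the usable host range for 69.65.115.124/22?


Network: 69.65.112.0
Broadcast: 69.65.115.255
First usable = network + 1
Last usable = broadcast - 1
Range: 69.65.112.1 to 69.65.115.254


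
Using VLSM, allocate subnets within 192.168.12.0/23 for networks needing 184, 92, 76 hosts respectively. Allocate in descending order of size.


184 hosts -> /24 (254 usable): 192.168.12.0/24
92 hosts -> /25 (126 usable): 192.168.13.0/25
76 hosts -> /25 (126 usable): 192.168.13.128/25
Allocation: 192.168.12.0/24 (184 hosts, 254 usable); 192.168.13.0/25 (92 hosts, 126 usable); 192.168.13.128/25 (76 hosts, 126 usable)


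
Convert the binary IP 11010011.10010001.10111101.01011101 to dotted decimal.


11010011 = 211
10010001 = 145
10111101 = 189
01011101 = 93
IP: 211.145.189.93


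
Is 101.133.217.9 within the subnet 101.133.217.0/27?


Subnet network: 101.133.217.0
Test IP AND mask: 101.133.217.0
Yes, 101.133.217.9 is in 101.133.217.0/27


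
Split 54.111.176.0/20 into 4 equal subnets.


New prefix = 20 + 2 = 22
Each subnet has 1024 addresses
  54.111.176.0/22
  54.111.180.0/22
  54.111.184.0/22
  54.111.188.0/22
Subnets: 54.111.176.0/22, 54.111.180.0/22, 54.111.184.0/22, 54.111.188.0/22


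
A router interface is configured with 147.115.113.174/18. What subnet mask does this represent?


/18 means 18 network bits, 14 host bits
Binary: 11111111111111111100000000000000
Mask: 255.255.192.0


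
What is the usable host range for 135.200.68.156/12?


Network: 135.192.0.0
Broadcast: 135.207.255.255
First usable = network + 1
Last usable = broadcast - 1
Range: 135.192.0.1 to 135.207.255.254


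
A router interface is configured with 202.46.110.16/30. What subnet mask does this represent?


/30 means 30 network bits, 2 host bits
Binary: 11111111111111111111111111111100
Mask: 255.255.255.252


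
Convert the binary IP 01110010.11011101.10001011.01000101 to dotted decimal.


01110010 = 114
11011101 = 221
10001011 = 139
01000101 = 69
IP: 114.221.139.69


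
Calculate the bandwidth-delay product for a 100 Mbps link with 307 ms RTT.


BDP = bandwidth * RTT
= 100 Mbps * 307 ms
= 100 * 1e6 * 307 / 1000 bits
= 30700000 bits
= 3837500 bytes
= 3747.5586 KB
BDP = 30700000 bits (3837500 bytes)


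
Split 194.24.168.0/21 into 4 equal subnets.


New prefix = 21 + 2 = 23
Each subnet has 512 addresses
  194.24.168.0/23
  194.24.170.0/23
  194.24.172.0/23
  194.24.174.0/23
Subnets: 194.24.168.0/23, 194.24.170.0/23, 194.24.172.0/23, 194.24.174.0/23


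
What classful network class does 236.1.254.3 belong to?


First octet: 236
Binary: 11101100
1110xxxx -> Class D (224-239)
Class D (multicast), default mask N/A


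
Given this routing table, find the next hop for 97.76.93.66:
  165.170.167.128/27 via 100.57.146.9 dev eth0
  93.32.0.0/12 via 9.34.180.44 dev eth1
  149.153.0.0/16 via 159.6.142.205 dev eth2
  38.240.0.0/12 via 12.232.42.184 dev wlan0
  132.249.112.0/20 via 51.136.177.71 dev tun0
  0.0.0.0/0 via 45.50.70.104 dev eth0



Longest prefix match for 97.76.93.66:
  /27 165.170.167.128: no
  /12 93.32.0.0: no
  /16 149.153.0.0: no
  /12 38.240.0.0: no
  /20 132.249.112.0: no
  /0 0.0.0.0: MATCH
Selected: next-hop 45.50.70.104 via eth0 (matched /0)


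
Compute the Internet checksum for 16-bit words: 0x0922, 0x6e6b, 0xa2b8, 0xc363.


Sum all words (with carry folding):
+ 0x0922 = 0x0922
+ 0x6e6b = 0x778d
+ 0xa2b8 = 0x1a46
+ 0xc363 = 0xdda9
One's complement: ~0xdda9
Checksum = 0x2256


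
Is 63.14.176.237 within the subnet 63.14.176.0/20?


Subnet network: 63.14.176.0
Test IP AND mask: 63.14.176.0
Yes, 63.14.176.237 is in 63.14.176.0/20


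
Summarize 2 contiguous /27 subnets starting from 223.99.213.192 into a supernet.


Original prefix: /27
Number of subnets: 2 = 2^1
New prefix = 27 - 1 = 26
Supernet: 223.99.213.192/26


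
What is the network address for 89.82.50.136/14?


IP:   01011001.01010010.00110010.10001000
Mask: 11111111.11111100.00000000.00000000
AND operation:
Net:  01011001.01010000.00000000.00000000
Network: 89.80.0.0/14


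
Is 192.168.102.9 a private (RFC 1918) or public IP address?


RFC 1918 private ranges:
  10.0.0.0/8 (10.0.0.0 - 10.255.255.255)
  172.16.0.0/12 (172.16.0.0 - 172.31.255.255)
  192.168.0.0/16 (192.168.0.0 - 192.168.255.255)
Private (in 192.168.0.0/16)


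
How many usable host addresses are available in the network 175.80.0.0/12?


Host bits = 32 - 12 = 20
Total addresses = 2^20 = 1048576
Usable = total - 2 (network and broadcast)
Usable hosts: 1048574


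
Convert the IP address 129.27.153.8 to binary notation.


129 = 10000001
27 = 00011011
153 = 10011001
8 = 00001000
Binary: 10000001.00011011.10011001.00001000


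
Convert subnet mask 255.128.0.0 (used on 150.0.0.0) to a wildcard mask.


Subnet mask: 255.128.0.0
Wildcard = 255.255.255.255 - subnet mask
255 - 255 = 0
255 - 128 = 127
255 - 0 = 255
255 - 0 = 255
Wildcard: 0.127.255.255


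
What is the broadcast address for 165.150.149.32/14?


Network: 165.148.0.0/14
Host bits = 18
Set all host bits to 1:
Broadcast: 165.151.255.255


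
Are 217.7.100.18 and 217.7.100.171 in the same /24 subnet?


Mask: 255.255.255.0
217.7.100.18 AND mask = 217.7.100.0
217.7.100.171 AND mask = 217.7.100.0
Yes, same subnet (217.7.100.0)


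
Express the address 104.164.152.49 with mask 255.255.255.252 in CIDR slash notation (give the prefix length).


Binary: 11111111.11111111.11111111.11111100
Count leading 1s
Prefix: /30


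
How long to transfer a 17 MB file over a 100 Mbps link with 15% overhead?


Effective throughput = 100 * (1 - 15/100) = 85 Mbps
File size in Mb = 17 * 8 = 136 Mb
Time = 136 / 85
Time = 1.6 seconds


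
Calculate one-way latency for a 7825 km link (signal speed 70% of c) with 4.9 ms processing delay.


Speed = 0.7 * 3e5 km/s = 210000 km/s
Propagation delay = 7825 / 210000 = 0.0373 s = 37.2619 ms
Processing delay = 4.9 ms
Total one-way latency = 42.1619 ms


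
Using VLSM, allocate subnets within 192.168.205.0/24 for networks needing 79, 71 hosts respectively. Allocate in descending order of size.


79 hosts -> /25 (126 usable): 192.168.205.0/25
71 hosts -> /25 (126 usable): 192.168.205.128/25
Allocation: 192.168.205.0/25 (79 hosts, 126 usable); 192.168.205.128/25 (71 hosts, 126 usable)


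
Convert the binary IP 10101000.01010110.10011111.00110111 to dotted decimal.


10101000 = 168
01010110 = 86
10011111 = 159
00110111 = 55
IP: 168.86.159.55


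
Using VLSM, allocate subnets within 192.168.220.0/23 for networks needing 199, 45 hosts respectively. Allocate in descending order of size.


199 hosts -> /24 (254 usable): 192.168.220.0/24
45 hosts -> /26 (62 usable): 192.168.221.0/26
Allocation: 192.168.220.0/24 (199 hosts, 254 usable); 192.168.221.0/26 (45 hosts, 62 usable)


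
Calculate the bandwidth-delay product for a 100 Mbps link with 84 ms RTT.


BDP = bandwidth * RTT
= 100 Mbps * 84 ms
= 100 * 1e6 * 84 / 1000 bits
= 8400000 bits
= 1050000 bytes
= 1025.3906 KB
BDP = 8400000 bits (1050000 bytes)


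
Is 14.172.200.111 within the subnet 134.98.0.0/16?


Subnet network: 134.98.0.0
Test IP AND mask: 14.172.0.0
No, 14.172.200.111 is not in 134.98.0.0/16


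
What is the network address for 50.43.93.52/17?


IP:   00110010.00101011.01011101.00110100
Mask: 11111111.11111111.10000000.00000000
AND operation:
Net:  00110010.00101011.00000000.00000000
Network: 50.43.0.0/17


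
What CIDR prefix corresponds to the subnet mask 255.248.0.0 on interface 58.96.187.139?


Binary: 11111111.11111000.00000000.00000000
Count leading 1s
Prefix: /13


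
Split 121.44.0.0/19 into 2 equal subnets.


New prefix = 19 + 1 = 20
Each subnet has 4096 addresses
  121.44.0.0/20
  121.44.16.0/20
Subnets: 121.44.0.0/20, 121.44.16.0/20


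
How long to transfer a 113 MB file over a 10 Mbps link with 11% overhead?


Effective throughput = 10 * (1 - 11/100) = 8.9 Mbps
File size in Mb = 113 * 8 = 904 Mb
Time = 904 / 8.9
Time = 101.573 seconds


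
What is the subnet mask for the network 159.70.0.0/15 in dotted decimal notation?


/15 means 15 network bits, 17 host bits
Binary: 11111111111111100000000000000000
Mask: 255.254.0.0


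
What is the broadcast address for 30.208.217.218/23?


Network: 30.208.216.0/23
Host bits = 9
Set all host bits to 1:
Broadcast: 30.208.217.255


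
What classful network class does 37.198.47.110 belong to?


First octet: 37
Binary: 00100101
0xxxxxxx -> Class A (1-126)
Class A, default mask 255.0.0.0 (/8)


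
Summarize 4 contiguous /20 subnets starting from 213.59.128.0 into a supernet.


Original prefix: /20
Number of subnets: 4 = 2^2
New prefix = 20 - 2 = 18
Supernet: 213.59.128.0/18


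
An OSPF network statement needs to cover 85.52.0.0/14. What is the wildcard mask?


Subnet mask: 255.252.0.0
Wildcard = 255.255.255.255 - subnet mask
255 - 255 = 0
255 - 252 = 3
255 - 0 = 255
255 - 0 = 255
Wildcard: 0.3.255.255


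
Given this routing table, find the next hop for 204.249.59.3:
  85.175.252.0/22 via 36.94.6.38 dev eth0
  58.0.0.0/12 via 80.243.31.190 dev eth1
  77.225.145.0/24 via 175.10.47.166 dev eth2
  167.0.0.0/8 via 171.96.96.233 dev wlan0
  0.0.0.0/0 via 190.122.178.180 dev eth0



Longest prefix match for 204.249.59.3:
  /22 85.175.252.0: no
  /12 58.0.0.0: no
  /24 77.225.145.0: no
  /8 167.0.0.0: no
  /0 0.0.0.0: MATCH
Selected: next-hop 190.122.178.180 via eth0 (matched /0)


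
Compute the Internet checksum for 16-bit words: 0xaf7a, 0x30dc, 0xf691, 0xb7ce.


Sum all words (with carry folding):
+ 0xaf7a = 0xaf7a
+ 0x30dc = 0xe056
+ 0xf691 = 0xd6e8
+ 0xb7ce = 0x8eb7
One's complement: ~0x8eb7
Checksum = 0x7148


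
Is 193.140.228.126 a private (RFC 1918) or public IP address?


RFC 1918 private ranges:
  10.0.0.0/8 (10.0.0.0 - 10.255.255.255)
  172.16.0.0/12 (172.16.0.0 - 172.31.255.255)
  192.168.0.0/16 (192.168.0.0 - 192.168.255.255)
Public (not in any RFC 1918 range)


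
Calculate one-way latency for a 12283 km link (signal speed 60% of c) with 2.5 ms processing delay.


Speed = 0.6 * 3e5 km/s = 180000 km/s
Propagation delay = 12283 / 180000 = 0.0682 s = 68.2389 ms
Processing delay = 2.5 ms
Total one-way latency = 70.7389 ms


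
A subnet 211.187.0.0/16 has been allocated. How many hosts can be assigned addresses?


Host bits = 32 - 16 = 16
Total addresses = 2^16 = 65536
Usable = total - 2 (network and broadcast)
Usable hosts: 65534


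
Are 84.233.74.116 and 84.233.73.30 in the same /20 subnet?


Mask: 255.255.240.0
84.233.74.116 AND mask = 84.233.64.0
84.233.73.30 AND mask = 84.233.64.0
Yes, same subnet (84.233.64.0)


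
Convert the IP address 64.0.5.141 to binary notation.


64 = 01000000
0 = 00000000
5 = 00000101
141 = 10001101
Binary: 01000000.00000000.00000101.10001101


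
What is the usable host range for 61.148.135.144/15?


Network: 61.148.0.0
Broadcast: 61.149.255.255
First usable = network + 1
Last usable = broadcast - 1
Range: 61.148.0.1 to 61.149.255.254


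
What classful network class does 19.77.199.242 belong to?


First octet: 19
Binary: 00010011
0xxxxxxx -> Class A (1-126)
Class A, default mask 255.0.0.0 (/8)


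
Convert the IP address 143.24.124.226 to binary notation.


143 = 10001111
24 = 00011000
124 = 01111100
226 = 11100010
Binary: 10001111.00011000.01111100.11100010


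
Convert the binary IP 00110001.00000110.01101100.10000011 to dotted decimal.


00110001 = 49
00000110 = 6
01101100 = 108
10000011 = 131
IP: 49.6.108.131


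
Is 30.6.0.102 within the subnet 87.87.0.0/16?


Subnet network: 87.87.0.0
Test IP AND mask: 30.6.0.0
No, 30.6.0.102 is not in 87.87.0.0/16


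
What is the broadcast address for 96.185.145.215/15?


Network: 96.184.0.0/15
Host bits = 17
Set all host bits to 1:
Broadcast: 96.185.255.255


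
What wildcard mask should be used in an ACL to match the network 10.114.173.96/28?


Subnet mask: 255.255.255.240
Wildcard = 255.255.255.255 - subnet mask
255 - 255 = 0
255 - 255 = 0
255 - 255 = 0
255 - 240 = 15
Wildcard: 0.0.0.15


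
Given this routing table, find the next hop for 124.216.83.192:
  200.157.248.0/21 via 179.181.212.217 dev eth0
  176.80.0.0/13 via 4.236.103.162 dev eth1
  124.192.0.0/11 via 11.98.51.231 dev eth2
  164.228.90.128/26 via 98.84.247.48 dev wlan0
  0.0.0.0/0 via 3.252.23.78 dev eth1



Longest prefix match for 124.216.83.192:
  /21 200.157.248.0: no
  /13 176.80.0.0: no
  /11 124.192.0.0: MATCH
  /26 164.228.90.128: no
  /0 0.0.0.0: MATCH
Selected: next-hop 11.98.51.231 via eth2 (matched /11)


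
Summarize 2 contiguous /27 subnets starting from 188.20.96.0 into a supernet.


Original prefix: /27
Number of subnets: 2 = 2^1
New prefix = 27 - 1 = 26
Supernet: 188.20.96.0/26


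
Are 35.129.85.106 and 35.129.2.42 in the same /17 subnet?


Mask: 255.255.128.0
35.129.85.106 AND mask = 35.129.0.0
35.129.2.42 AND mask = 35.129.0.0
Yes, same subnet (35.129.0.0)
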